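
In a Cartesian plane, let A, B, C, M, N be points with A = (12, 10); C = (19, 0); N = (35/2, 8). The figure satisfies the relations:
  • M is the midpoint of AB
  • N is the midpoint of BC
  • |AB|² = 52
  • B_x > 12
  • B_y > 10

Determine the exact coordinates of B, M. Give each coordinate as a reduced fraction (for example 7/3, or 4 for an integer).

1. B_x = 16  [B = 2·N−C = 2·(35/2, 8)−(19, 0)]
2. B_y = 16  [B = 2·N−C = 2·(35/2, 8)−(19, 0)]
   so B = (16, 16)
3. M_x = 14  [2·M = A+B = (12, 10)+(16, 16)]
4. M_y = 13  [2·M = A+B = (12, 10)+(16, 16)]
   so M = (14, 13)

B = (16, 16)
M = (14, 13)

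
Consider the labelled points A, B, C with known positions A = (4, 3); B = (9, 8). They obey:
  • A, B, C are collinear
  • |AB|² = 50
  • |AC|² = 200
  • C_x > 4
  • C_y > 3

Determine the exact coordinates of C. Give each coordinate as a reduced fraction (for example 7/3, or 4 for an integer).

1. C_x = 14  [[A, B, C are collinear ⇒ -5x+5y+5=0] ∩ [|C−(4, 3)|²=200]]
2. C_y = 13  [[A, B, C are collinear ⇒ -5x+5y+5=0] ∩ [|C−(4, 3)|²=200]]
   so C = (14, 13)

C = (14, 13)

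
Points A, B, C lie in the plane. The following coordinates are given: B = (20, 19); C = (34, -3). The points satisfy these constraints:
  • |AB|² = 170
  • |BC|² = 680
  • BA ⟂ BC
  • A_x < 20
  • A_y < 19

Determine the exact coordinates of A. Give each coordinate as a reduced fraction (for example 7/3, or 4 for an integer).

1. A_x = 9  [[BA ⟂ BC ⇒ 14x-22y+138=0] ∩ [|A−(20, 19)|²=170]]
2. A_y = 12  [[BA ⟂ BC ⇒ 14x-22y+138=0] ∩ [|A−(20, 19)|²=170]]
   so A = (9, 12)

A = (9, 12)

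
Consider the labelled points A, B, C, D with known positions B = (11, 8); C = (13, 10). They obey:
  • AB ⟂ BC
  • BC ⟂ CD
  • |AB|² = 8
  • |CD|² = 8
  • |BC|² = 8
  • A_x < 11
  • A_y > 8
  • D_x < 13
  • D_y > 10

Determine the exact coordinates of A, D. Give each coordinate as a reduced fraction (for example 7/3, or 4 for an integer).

A = (9, 10)
D = (11, 12)

1. A_x = 9  [[AB ⟂ BC ⇒ -2x-2y+38=0] ∩ [|A−(11, 8)|²=8]]
2. A_y = 10  [[AB ⟂ BC ⇒ -2x-2y+38=0] ∩ [|A−(11, 8)|²=8]]
   so A = (9, 10)
3. D_x = 11  [[BC ⟂ CD ⇒ 2x+2y-46=0] ∩ [|D−(13, 10)|²=8]]
4. D_y = 12  [[BC ⟂ CD ⇒ 2x+2y-46=0] ∩ [|D−(13, 10)|²=8]]
   so D = (11, 12)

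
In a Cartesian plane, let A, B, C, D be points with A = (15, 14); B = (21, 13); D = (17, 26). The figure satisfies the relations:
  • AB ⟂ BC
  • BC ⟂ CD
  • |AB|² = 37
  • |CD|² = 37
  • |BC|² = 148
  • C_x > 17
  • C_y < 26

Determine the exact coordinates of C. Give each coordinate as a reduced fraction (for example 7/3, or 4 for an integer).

1. C_x = 23  [[AB ⟂ BC ⇒ 6x-1y-113=0] ∩ [|C−(17, 26)|²=37]]
2. C_y = 25  [[AB ⟂ BC ⇒ 6x-1y-113=0] ∩ [|C−(17, 26)|²=37]]
   so C = (23, 25)

C = (23, 25)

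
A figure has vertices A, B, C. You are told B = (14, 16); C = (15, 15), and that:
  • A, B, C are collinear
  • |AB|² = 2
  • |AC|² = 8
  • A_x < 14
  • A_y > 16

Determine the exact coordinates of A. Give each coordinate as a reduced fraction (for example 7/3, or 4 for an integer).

A = (13, 17)

1. A_x = 13  [[A, B, C are collinear ⇒ 1x+1y-30=0] ∩ [|A−(14, 16)|²=2]]
2. A_y = 17  [[A, B, C are collinear ⇒ 1x+1y-30=0] ∩ [|A−(14, 16)|²=2]]
   so A = (13, 17)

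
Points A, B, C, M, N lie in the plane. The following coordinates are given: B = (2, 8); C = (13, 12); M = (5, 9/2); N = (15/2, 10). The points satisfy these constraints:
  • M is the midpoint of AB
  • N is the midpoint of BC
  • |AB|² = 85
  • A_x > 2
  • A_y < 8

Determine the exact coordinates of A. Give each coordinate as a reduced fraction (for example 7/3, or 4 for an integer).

A = (8, 1)

1. A_x = 8  [A = 2·M−B = 2·(5, 9/2)−(2, 8)]
2. A_y = 1  [A = 2·M−B = 2·(5, 9/2)−(2, 8)]
   so A = (8, 1)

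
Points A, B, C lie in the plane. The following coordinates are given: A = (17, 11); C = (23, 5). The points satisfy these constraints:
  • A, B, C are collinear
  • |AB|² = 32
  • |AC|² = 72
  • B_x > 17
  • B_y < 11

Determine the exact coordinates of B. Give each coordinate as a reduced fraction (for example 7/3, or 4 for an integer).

1. B_x = 21  [[A, B, C are collinear ⇒ -6x-6y+168=0] ∩ [|B−(17, 11)|²=32]]
2. B_y = 7  [[A, B, C are collinear ⇒ -6x-6y+168=0] ∩ [|B−(17, 11)|²=32]]
   so B = (21, 7)

B = (21, 7)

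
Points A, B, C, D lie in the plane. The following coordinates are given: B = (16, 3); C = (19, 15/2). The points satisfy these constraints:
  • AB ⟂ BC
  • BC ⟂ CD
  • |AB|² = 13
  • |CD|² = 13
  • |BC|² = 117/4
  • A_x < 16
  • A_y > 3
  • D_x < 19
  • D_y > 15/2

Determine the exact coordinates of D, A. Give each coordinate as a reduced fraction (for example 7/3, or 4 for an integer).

D = (16, 19/2)
A = (13, 5)

1. D_x = 16  [[BC ⟂ CD ⇒ 3x+9/2y-363/4=0] ∩ [|D−(19, 15/2)|²=13]]
2. D_y = 19/2  [[BC ⟂ CD ⇒ 3x+9/2y-363/4=0] ∩ [|D−(19, 15/2)|²=13]]
   so D = (16, 19/2)
3. A_x = 13  [[AB ⟂ BC ⇒ -3x-9/2y+123/2=0] ∩ [|A−(16, 3)|²=13]]
4. A_y = 5  [[AB ⟂ BC ⇒ -3x-9/2y+123/2=0] ∩ [|A−(16, 3)|²=13]]
   so A = (13, 5)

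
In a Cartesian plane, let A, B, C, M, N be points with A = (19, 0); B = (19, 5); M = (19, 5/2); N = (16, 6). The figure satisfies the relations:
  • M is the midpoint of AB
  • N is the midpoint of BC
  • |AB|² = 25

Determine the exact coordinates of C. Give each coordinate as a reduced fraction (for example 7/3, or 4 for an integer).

C = (13, 7)

1. C_x = 13  [C = 2·N−B = 2·(16, 6)−(19, 5)]
2. C_y = 7  [C = 2·N−B = 2·(16, 6)−(19, 5)]
   so C = (13, 7)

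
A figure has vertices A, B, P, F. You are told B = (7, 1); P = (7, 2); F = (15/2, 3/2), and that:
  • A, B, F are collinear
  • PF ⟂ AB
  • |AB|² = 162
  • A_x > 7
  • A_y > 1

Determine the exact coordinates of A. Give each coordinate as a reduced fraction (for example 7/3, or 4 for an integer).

1. A_x = 16  [[A, B, F are collinear ⇒ -1/2x+1/2y+3=0] ∩ [|A−(7, 1)|²=162]]
2. A_y = 10  [[A, B, F are collinear ⇒ -1/2x+1/2y+3=0] ∩ [|A−(7, 1)|²=162]]
   so A = (16, 10)

A = (16, 10)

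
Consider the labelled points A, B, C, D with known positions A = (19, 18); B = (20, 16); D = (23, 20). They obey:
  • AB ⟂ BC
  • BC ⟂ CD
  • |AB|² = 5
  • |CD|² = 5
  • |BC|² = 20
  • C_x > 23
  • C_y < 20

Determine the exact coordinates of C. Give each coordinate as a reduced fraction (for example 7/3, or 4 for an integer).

1. C_x = 24  [[AB ⟂ BC ⇒ 1x-2y+12=0] ∩ [|C−(23, 20)|²=5]]
2. C_y = 18  [[AB ⟂ BC ⇒ 1x-2y+12=0] ∩ [|C−(23, 20)|²=5]]
   so C = (24, 18)

C = (24, 18)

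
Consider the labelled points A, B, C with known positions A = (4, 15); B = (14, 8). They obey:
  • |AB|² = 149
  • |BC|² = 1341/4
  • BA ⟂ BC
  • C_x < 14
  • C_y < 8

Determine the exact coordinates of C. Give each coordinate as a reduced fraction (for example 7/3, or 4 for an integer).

C = (7/2, -7)

1. C_x = 7/2  [[BA ⟂ BC ⇒ -10x+7y+84=0] ∩ [|C−(14, 8)|²=1341/4]]
2. C_y = -7  [[BA ⟂ BC ⇒ -10x+7y+84=0] ∩ [|C−(14, 8)|²=1341/4]]
   so C = (7/2, -7)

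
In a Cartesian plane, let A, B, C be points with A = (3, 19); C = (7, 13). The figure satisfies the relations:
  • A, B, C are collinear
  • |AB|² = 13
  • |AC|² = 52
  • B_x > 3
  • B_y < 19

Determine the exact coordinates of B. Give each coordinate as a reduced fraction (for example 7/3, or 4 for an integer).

1. B_x = 5  [[A, B, C are collinear ⇒ -6x-4y+94=0] ∩ [|B−(3, 19)|²=13]]
2. B_y = 16  [[A, B, C are collinear ⇒ -6x-4y+94=0] ∩ [|B−(3, 19)|²=13]]
   so B = (5, 16)

B = (5, 16)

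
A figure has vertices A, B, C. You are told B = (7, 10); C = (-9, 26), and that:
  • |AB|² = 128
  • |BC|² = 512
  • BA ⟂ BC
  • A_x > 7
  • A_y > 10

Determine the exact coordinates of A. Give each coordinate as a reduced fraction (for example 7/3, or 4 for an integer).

1. A_x = 15  [[BA ⟂ BC ⇒ -16x+16y-48=0] ∩ [|A−(7, 10)|²=128]]
2. A_y = 18  [[BA ⟂ BC ⇒ -16x+16y-48=0] ∩ [|A−(7, 10)|²=128]]
   so A = (15, 18)

A = (15, 18)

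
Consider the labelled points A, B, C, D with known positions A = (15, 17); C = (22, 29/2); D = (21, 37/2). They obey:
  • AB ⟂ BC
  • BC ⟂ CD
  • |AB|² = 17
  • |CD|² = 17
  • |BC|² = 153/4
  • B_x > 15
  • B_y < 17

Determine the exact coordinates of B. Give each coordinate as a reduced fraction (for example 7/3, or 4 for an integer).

1. B_x = 16  [[BC ⟂ CD ⇒ 1x-4y+36=0] ∩ [|B−(15, 17)|²=17]]
2. B_y = 13  [[BC ⟂ CD ⇒ 1x-4y+36=0] ∩ [|B−(15, 17)|²=17]]
   so B = (16, 13)

B = (16, 13)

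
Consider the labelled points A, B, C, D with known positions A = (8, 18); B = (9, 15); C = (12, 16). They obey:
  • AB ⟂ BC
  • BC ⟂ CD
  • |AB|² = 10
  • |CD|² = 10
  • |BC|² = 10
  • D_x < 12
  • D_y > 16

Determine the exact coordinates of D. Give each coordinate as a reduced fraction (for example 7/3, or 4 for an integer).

D = (11, 19)

1. D_x = 11  [[BC ⟂ CD ⇒ 3x+1y-52=0] ∩ [|D−(12, 16)|²=10]]
2. D_y = 19  [[BC ⟂ CD ⇒ 3x+1y-52=0] ∩ [|D−(12, 16)|²=10]]
   so D = (11, 19)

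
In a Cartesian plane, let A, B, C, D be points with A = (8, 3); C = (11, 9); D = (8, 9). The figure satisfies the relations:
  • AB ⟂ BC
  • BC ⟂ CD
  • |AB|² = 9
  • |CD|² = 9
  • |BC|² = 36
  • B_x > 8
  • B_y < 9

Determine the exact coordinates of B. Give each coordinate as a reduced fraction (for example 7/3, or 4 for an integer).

1. B_x = 11  [[BC ⟂ CD ⇒ 3x-33=0] ∩ [|B−(8, 3)|²=9]]
2. B_y = 3  [[BC ⟂ CD ⇒ 3x-33=0] ∩ [|B−(8, 3)|²=9]]
   so B = (11, 3)

B = (11, 3)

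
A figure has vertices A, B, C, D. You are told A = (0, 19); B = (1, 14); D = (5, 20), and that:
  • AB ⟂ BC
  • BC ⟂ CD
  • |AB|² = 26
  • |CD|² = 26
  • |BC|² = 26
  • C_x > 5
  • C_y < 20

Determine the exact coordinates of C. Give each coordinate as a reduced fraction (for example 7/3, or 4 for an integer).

C = (6, 15)

1. C_x = 6  [[AB ⟂ BC ⇒ 1x-5y+69=0] ∩ [|C−(5, 20)|²=26]]
2. C_y = 15  [[AB ⟂ BC ⇒ 1x-5y+69=0] ∩ [|C−(5, 20)|²=26]]
   so C = (6, 15)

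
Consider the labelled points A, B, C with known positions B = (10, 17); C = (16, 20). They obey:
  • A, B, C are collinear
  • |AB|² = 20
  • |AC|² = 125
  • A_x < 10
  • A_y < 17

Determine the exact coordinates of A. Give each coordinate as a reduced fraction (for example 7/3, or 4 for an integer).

A = (6, 15)

1. A_x = 6  [[A, B, C are collinear ⇒ -3x+6y-72=0] ∩ [|A−(10, 17)|²=20]]
2. A_y = 15  [[A, B, C are collinear ⇒ -3x+6y-72=0] ∩ [|A−(10, 17)|²=20]]
   so A = (6, 15)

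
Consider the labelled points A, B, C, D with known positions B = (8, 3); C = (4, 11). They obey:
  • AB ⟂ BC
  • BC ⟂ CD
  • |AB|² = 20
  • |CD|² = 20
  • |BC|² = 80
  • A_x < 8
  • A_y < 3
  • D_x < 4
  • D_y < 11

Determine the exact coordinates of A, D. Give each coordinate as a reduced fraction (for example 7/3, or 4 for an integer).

1. A_x = 4  [[AB ⟂ BC ⇒ 4x-8y-8=0] ∩ [|A−(8, 3)|²=20]]
2. A_y = 1  [[AB ⟂ BC ⇒ 4x-8y-8=0] ∩ [|A−(8, 3)|²=20]]
   so A = (4, 1)
3. D_x = 0  [[BC ⟂ CD ⇒ -4x+8y-72=0] ∩ [|D−(4, 11)|²=20]]
4. D_y = 9  [[BC ⟂ CD ⇒ -4x+8y-72=0] ∩ [|D−(4, 11)|²=20]]
   so D = (0, 9)

A = (4, 1)
D = (0, 9)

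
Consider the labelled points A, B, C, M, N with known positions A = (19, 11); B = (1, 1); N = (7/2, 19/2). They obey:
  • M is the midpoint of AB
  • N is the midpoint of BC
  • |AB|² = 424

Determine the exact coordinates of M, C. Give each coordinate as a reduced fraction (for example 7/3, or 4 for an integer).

1. M_x = 10  [2·M = A+B = (19, 11)+(1, 1)]
2. M_y = 6  [2·M = A+B = (19, 11)+(1, 1)]
   so M = (10, 6)
3. C_x = 6  [C = 2·N−B = 2·(7/2, 19/2)−(1, 1)]
4. C_y = 18  [C = 2·N−B = 2·(7/2, 19/2)−(1, 1)]
   so C = (6, 18)

M = (10, 6)
C = (6, 18)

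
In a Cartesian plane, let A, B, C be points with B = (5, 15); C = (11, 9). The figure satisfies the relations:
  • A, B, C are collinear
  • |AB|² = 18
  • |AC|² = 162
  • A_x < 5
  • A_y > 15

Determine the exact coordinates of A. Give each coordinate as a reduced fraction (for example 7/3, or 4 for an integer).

A = (2, 18)

1. A_x = 2  [[A, B, C are collinear ⇒ 6x+6y-120=0] ∩ [|A−(5, 15)|²=18]]
2. A_y = 18  [[A, B, C are collinear ⇒ 6x+6y-120=0] ∩ [|A−(5, 15)|²=18]]
   so A = (2, 18)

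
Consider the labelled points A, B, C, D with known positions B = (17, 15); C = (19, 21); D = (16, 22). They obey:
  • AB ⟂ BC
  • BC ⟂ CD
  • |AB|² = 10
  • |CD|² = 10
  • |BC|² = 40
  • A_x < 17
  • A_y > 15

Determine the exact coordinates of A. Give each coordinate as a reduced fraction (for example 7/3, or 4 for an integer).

1. A_x = 14  [[AB ⟂ BC ⇒ -2x-6y+124=0] ∩ [|A−(17, 15)|²=10]]
2. A_y = 16  [[AB ⟂ BC ⇒ -2x-6y+124=0] ∩ [|A−(17, 15)|²=10]]
   so A = (14, 16)

A = (14, 16)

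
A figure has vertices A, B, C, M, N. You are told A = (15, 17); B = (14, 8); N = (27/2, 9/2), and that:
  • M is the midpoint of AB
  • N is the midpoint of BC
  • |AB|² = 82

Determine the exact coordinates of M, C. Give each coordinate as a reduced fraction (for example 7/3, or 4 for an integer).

1. M_x = 29/2  [2·M = A+B = (15, 17)+(14, 8)]
2. M_y = 25/2  [2·M = A+B = (15, 17)+(14, 8)]
   so M = (29/2, 25/2)
3. C_x = 13  [C = 2·N−B = 2·(27/2, 9/2)−(14, 8)]
4. C_y = 1  [C = 2·N−B = 2·(27/2, 9/2)−(14, 8)]
   so C = (13, 1)

M = (29/2, 25/2)
C = (13, 1)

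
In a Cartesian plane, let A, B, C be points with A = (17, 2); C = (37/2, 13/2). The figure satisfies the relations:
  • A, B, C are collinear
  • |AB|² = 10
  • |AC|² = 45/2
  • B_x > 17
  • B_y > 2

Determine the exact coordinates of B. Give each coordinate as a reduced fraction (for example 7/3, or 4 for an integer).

B = (18, 5)

1. B_x = 18  [[A, B, C are collinear ⇒ 9/2x-3/2y-147/2=0] ∩ [|B−(17, 2)|²=10]]
2. B_y = 5  [[A, B, C are collinear ⇒ 9/2x-3/2y-147/2=0] ∩ [|B−(17, 2)|²=10]]
   so B = (18, 5)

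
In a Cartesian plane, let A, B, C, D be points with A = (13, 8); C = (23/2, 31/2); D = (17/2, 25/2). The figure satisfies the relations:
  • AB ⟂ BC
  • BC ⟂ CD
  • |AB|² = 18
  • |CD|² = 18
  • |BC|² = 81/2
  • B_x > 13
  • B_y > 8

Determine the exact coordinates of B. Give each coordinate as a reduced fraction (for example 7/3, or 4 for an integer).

1. B_x = 16  [[BC ⟂ CD ⇒ 3x+3y-81=0] ∩ [|B−(13, 8)|²=18]]
2. B_y = 11  [[BC ⟂ CD ⇒ 3x+3y-81=0] ∩ [|B−(13, 8)|²=18]]
   so B = (16, 11)

B = (16, 11)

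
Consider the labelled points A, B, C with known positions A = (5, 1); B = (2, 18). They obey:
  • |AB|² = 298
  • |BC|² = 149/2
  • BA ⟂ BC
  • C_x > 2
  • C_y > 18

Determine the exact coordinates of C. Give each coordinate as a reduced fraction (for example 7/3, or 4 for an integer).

1. C_x = 21/2  [[BA ⟂ BC ⇒ 3x-17y+300=0] ∩ [|C−(2, 18)|²=149/2]]
2. C_y = 39/2  [[BA ⟂ BC ⇒ 3x-17y+300=0] ∩ [|C−(2, 18)|²=149/2]]
   so C = (21/2, 39/2)

C = (21/2, 39/2)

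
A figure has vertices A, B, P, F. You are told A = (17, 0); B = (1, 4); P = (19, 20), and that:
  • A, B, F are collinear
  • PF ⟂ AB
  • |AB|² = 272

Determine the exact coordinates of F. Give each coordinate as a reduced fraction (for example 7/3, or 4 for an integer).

F = (241/17, 12/17)

1. F_x = 241/17  [[A, B, F are collinear ⇒ -4x-16y+68=0] ∩ [PF ⟂ AB ⇒ -16x+4y+224=0]]
2. F_y = 12/17  [[A, B, F are collinear ⇒ -4x-16y+68=0] ∩ [PF ⟂ AB ⇒ -16x+4y+224=0]]
   so F = (241/17, 12/17)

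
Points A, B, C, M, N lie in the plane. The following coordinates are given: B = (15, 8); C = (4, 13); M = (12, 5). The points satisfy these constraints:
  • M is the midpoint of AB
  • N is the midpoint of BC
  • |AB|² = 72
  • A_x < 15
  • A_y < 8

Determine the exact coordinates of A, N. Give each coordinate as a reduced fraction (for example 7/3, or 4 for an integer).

1. A_x = 9  [A = 2·M−B = 2·(12, 5)−(15, 8)]
2. A_y = 2  [A = 2·M−B = 2·(12, 5)−(15, 8)]
   so A = (9, 2)
3. N_x = 19/2  [2·N = B+C = (15, 8)+(4, 13)]
4. N_y = 21/2  [2·N = B+C = (15, 8)+(4, 13)]
   so N = (19/2, 21/2)

A = (9, 2)
N = (19/2, 21/2)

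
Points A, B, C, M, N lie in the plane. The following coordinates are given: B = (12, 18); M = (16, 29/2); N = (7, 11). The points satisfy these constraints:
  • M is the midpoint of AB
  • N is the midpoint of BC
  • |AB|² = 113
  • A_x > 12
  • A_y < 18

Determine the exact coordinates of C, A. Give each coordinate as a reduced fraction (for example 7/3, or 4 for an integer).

1. A_x = 20  [A = 2·M−B = 2·(16, 29/2)−(12, 18)]
2. A_y = 11  [A = 2·M−B = 2·(16, 29/2)−(12, 18)]
   so A = (20, 11)
3. C_x = 2  [C = 2·N−B = 2·(7, 11)−(12, 18)]
4. C_y = 4  [C = 2·N−B = 2·(7, 11)−(12, 18)]
   so C = (2, 4)

C = (2, 4)
A = (20, 11)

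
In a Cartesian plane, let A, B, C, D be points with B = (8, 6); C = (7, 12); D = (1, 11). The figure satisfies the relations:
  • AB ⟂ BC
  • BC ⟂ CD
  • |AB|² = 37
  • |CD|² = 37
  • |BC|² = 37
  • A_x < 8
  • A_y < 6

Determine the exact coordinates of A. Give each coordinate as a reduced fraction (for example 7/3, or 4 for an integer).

A = (2, 5)

1. A_x = 2  [[AB ⟂ BC ⇒ 1x-6y+28=0] ∩ [|A−(8, 6)|²=37]]
2. A_y = 5  [[AB ⟂ BC ⇒ 1x-6y+28=0] ∩ [|A−(8, 6)|²=37]]
   so A = (2, 5)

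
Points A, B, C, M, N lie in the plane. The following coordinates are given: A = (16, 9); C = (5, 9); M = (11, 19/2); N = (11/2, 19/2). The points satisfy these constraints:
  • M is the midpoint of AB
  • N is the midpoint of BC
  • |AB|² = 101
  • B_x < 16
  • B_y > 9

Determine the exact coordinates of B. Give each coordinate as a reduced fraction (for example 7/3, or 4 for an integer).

1. B_x = 6  [B = 2·M−A = 2·(11, 19/2)−(16, 9)]
2. B_y = 10  [B = 2·M−A = 2·(11, 19/2)−(16, 9)]
   so B = (6, 10)

B = (6, 10)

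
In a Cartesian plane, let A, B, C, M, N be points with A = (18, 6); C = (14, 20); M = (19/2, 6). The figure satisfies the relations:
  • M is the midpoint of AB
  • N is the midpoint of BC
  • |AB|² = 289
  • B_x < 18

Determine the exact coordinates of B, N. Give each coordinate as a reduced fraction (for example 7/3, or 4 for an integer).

1. B_x = 1  [B = 2·M−A = 2·(19/2, 6)−(18, 6)]
2. B_y = 6  [B = 2·M−A = 2·(19/2, 6)−(18, 6)]
   so B = (1, 6)
3. N_x = 15/2  [2·N = B+C = (1, 6)+(14, 20)]
4. N_y = 13  [2·N = B+C = (1, 6)+(14, 20)]
   so N = (15/2, 13)

B = (1, 6)
N = (15/2, 13)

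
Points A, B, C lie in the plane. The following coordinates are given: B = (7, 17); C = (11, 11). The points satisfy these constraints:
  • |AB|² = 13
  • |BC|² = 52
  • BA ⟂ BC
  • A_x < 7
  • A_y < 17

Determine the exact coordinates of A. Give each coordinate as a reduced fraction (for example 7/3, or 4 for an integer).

1. A_x = 4  [[BA ⟂ BC ⇒ 4x-6y+74=0] ∩ [|A−(7, 17)|²=13]]
2. A_y = 15  [[BA ⟂ BC ⇒ 4x-6y+74=0] ∩ [|A−(7, 17)|²=13]]
   so A = (4, 15)

A = (4, 15)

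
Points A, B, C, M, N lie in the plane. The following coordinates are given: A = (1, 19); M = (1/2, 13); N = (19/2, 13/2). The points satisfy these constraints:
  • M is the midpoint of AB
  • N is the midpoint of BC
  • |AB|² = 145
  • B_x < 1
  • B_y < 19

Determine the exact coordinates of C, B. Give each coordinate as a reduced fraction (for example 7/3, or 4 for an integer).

1. B_x = 0  [B = 2·M−A = 2·(1/2, 13)−(1, 19)]
2. B_y = 7  [B = 2·M−A = 2·(1/2, 13)−(1, 19)]
   so B = (0, 7)
3. C_x = 19  [C = 2·N−B = 2·(19/2, 13/2)−(0, 7)]
4. C_y = 6  [C = 2·N−B = 2·(19/2, 13/2)−(0, 7)]
   so C = (19, 6)

C = (19, 6)
B = (0, 7)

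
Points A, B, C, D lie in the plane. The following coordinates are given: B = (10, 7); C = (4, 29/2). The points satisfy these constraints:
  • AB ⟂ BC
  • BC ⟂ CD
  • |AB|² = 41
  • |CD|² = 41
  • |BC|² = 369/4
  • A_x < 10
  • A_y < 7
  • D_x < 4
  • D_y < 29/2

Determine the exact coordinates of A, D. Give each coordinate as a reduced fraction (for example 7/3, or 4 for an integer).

1. A_x = 5  [[AB ⟂ BC ⇒ 6x-15/2y-15/2=0] ∩ [|A−(10, 7)|²=41]]
2. A_y = 3  [[AB ⟂ BC ⇒ 6x-15/2y-15/2=0] ∩ [|A−(10, 7)|²=41]]
   so A = (5, 3)
3. D_x = -1  [[BC ⟂ CD ⇒ -6x+15/2y-339/4=0] ∩ [|D−(4, 29/2)|²=41]]
4. D_y = 21/2  [[BC ⟂ CD ⇒ -6x+15/2y-339/4=0] ∩ [|D−(4, 29/2)|²=41]]
   so D = (-1, 21/2)

A = (5, 3)
D = (-1, 21/2)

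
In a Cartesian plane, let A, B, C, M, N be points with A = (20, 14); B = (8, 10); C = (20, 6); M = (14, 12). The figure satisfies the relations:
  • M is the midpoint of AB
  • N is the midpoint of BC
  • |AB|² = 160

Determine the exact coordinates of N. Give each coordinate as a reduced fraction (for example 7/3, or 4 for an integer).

N = (14, 8)

1. N_x = 14  [2·N = B+C = (8, 10)+(20, 6)]
2. N_y = 8  [2·N = B+C = (8, 10)+(20, 6)]
   so N = (14, 8)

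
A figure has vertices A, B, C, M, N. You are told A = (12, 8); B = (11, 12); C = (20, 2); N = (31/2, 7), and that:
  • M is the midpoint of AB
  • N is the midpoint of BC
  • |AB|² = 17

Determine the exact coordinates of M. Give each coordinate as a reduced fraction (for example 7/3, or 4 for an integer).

1. M_x = 23/2  [2·M = A+B = (12, 8)+(11, 12)]
2. M_y = 10  [2·M = A+B = (12, 8)+(11, 12)]
   so M = (23/2, 10)

M = (23/2, 10)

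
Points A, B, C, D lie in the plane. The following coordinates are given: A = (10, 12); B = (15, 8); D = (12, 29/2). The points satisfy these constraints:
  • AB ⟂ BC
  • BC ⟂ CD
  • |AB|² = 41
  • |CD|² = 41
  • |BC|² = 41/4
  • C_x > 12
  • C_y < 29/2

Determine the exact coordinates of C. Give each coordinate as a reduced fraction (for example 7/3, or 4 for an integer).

1. C_x = 17  [[AB ⟂ BC ⇒ 5x-4y-43=0] ∩ [|C−(12, 29/2)|²=41]]
2. C_y = 21/2  [[AB ⟂ BC ⇒ 5x-4y-43=0] ∩ [|C−(12, 29/2)|²=41]]
   so C = (17, 21/2)

C = (17, 21/2)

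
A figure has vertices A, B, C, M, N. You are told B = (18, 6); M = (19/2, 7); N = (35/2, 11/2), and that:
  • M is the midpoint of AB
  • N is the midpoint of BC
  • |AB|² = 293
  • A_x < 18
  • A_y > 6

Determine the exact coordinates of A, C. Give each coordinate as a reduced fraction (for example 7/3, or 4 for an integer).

1. A_x = 1  [A = 2·M−B = 2·(19/2, 7)−(18, 6)]
2. A_y = 8  [A = 2·M−B = 2·(19/2, 7)−(18, 6)]
   so A = (1, 8)
3. C_x = 17  [C = 2·N−B = 2·(35/2, 11/2)−(18, 6)]
4. C_y = 5  [C = 2·N−B = 2·(35/2, 11/2)−(18, 6)]
   so C = (17, 5)

A = (1, 8)
C = (17, 5)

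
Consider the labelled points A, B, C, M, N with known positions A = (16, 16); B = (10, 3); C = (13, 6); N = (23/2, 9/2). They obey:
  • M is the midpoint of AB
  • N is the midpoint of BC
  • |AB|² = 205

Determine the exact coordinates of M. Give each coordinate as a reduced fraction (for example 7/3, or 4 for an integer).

M = (13, 19/2)

1. M_x = 13  [2·M = A+B = (16, 16)+(10, 3)]
2. M_y = 19/2  [2·M = A+B = (16, 16)+(10, 3)]
   so M = (13, 19/2)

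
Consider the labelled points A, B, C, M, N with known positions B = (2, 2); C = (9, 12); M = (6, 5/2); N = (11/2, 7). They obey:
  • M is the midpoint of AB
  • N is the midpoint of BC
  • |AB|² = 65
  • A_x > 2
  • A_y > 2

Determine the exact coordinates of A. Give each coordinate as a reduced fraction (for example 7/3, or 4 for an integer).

1. A_x = 10  [A = 2·M−B = 2·(6, 5/2)−(2, 2)]
2. A_y = 3  [A = 2·M−B = 2·(6, 5/2)−(2, 2)]
   so A = (10, 3)

A = (10, 3)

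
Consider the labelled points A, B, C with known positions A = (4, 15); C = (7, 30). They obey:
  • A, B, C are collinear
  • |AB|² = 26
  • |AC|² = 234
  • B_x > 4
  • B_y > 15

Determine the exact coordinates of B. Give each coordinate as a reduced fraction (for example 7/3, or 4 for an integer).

1. B_x = 5  [[A, B, C are collinear ⇒ 15x-3y-15=0] ∩ [|B−(4, 15)|²=26]]
2. B_y = 20  [[A, B, C are collinear ⇒ 15x-3y-15=0] ∩ [|B−(4, 15)|²=26]]
   so B = (5, 20)

B = (5, 20)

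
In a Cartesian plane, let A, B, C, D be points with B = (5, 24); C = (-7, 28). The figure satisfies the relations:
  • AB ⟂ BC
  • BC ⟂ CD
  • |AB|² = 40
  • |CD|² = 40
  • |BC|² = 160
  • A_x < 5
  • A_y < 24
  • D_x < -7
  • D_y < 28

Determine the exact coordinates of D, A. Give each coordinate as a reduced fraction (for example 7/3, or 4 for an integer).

D = (-9, 22)
A = (3, 18)

1. D_x = -9  [[BC ⟂ CD ⇒ -12x+4y-196=0] ∩ [|D−(-7, 28)|²=40]]
2. D_y = 22  [[BC ⟂ CD ⇒ -12x+4y-196=0] ∩ [|D−(-7, 28)|²=40]]
   so D = (-9, 22)
3. A_x = 3  [[AB ⟂ BC ⇒ 12x-4y+36=0] ∩ [|A−(5, 24)|²=40]]
4. A_y = 18  [[AB ⟂ BC ⇒ 12x-4y+36=0] ∩ [|A−(5, 24)|²=40]]
   so A = (3, 18)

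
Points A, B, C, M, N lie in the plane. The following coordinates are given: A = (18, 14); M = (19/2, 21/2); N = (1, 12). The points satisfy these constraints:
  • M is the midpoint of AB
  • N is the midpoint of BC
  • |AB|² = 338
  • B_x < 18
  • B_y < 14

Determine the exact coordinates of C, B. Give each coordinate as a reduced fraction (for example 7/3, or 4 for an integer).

C = (1, 17)
B = (1, 7)

1. B_x = 1  [B = 2·M−A = 2·(19/2, 21/2)−(18, 14)]
2. B_y = 7  [B = 2·M−A = 2·(19/2, 21/2)−(18, 14)]
   so B = (1, 7)
3. C_x = 1  [C = 2·N−B = 2·(1, 12)−(1, 7)]
4. C_y = 17  [C = 2·N−B = 2·(1, 12)−(1, 7)]
   so C = (1, 17)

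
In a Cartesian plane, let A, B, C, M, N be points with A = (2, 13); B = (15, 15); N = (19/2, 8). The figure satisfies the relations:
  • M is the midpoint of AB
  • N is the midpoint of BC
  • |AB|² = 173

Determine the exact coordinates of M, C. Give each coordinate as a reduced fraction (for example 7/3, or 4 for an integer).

M = (17/2, 14)
C = (4, 1)

1. M_x = 17/2  [2·M = A+B = (2, 13)+(15, 15)]
2. M_y = 14  [2·M = A+B = (2, 13)+(15, 15)]
   so M = (17/2, 14)
3. C_x = 4  [C = 2·N−B = 2·(19/2, 8)−(15, 15)]
4. C_y = 1  [C = 2·N−B = 2·(19/2, 8)−(15, 15)]
   so C = (4, 1)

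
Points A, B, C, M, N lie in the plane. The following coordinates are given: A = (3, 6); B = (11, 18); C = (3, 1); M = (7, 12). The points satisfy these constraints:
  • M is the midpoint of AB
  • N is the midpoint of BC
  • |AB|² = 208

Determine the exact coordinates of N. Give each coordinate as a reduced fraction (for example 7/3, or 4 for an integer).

N = (7, 19/2)

1. N_x = 7  [2·N = B+C = (11, 18)+(3, 1)]
2. N_y = 19/2  [2·N = B+C = (11, 18)+(3, 1)]
   so N = (7, 19/2)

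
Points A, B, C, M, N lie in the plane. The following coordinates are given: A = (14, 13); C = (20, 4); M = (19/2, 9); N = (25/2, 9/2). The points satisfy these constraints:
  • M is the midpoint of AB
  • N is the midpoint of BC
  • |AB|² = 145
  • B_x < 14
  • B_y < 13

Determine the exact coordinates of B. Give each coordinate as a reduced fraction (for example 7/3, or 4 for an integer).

B = (5, 5)

1. B_x = 5  [B = 2·M−A = 2·(19/2, 9)−(14, 13)]
2. B_y = 5  [B = 2·M−A = 2·(19/2, 9)−(14, 13)]
   so B = (5, 5)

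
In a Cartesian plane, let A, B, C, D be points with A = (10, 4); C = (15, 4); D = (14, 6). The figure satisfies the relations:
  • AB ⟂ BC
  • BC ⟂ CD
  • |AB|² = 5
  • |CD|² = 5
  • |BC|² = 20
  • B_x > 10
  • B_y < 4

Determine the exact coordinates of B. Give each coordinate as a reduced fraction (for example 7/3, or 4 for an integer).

1. B_x = 11  [[BC ⟂ CD ⇒ 1x-2y-7=0] ∩ [|B−(10, 4)|²=5]]
2. B_y = 2  [[BC ⟂ CD ⇒ 1x-2y-7=0] ∩ [|B−(10, 4)|²=5]]
   so B = (11, 2)

B = (11, 2)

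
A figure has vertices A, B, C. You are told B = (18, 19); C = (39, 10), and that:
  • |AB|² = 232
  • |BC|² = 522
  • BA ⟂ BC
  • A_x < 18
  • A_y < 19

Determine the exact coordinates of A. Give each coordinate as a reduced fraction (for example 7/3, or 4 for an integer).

1. A_x = 12  [[BA ⟂ BC ⇒ 21x-9y-207=0] ∩ [|A−(18, 19)|²=232]]
2. A_y = 5  [[BA ⟂ BC ⇒ 21x-9y-207=0] ∩ [|A−(18, 19)|²=232]]
   so A = (12, 5)

A = (12, 5)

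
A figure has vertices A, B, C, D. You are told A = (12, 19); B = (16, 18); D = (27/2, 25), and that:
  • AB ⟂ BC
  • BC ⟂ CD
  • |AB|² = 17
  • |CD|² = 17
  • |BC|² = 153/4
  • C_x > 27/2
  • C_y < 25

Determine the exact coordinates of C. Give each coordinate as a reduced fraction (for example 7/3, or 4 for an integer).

C = (35/2, 24)

1. C_x = 35/2  [[AB ⟂ BC ⇒ 4x-1y-46=0] ∩ [|C−(27/2, 25)|²=17]]
2. C_y = 24  [[AB ⟂ BC ⇒ 4x-1y-46=0] ∩ [|C−(27/2, 25)|²=17]]
   so C = (35/2, 24)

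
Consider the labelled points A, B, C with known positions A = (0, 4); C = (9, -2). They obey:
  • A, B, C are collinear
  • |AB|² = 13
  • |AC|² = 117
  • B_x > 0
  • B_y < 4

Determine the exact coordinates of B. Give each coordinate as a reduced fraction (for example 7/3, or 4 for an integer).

B = (3, 2)

1. B_x = 3  [[A, B, C are collinear ⇒ -6x-9y+36=0] ∩ [|B−(0, 4)|²=13]]
2. B_y = 2  [[A, B, C are collinear ⇒ -6x-9y+36=0] ∩ [|B−(0, 4)|²=13]]
   so B = (3, 2)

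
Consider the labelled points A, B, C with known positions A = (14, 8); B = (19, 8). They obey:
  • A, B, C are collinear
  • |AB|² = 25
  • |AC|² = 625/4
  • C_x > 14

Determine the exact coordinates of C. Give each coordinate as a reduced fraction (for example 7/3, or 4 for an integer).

C = (53/2, 8)

1. C_x = 53/2  [[A, B, C are collinear ⇒ 5y-40=0] ∩ [|C−(14, 8)|²=625/4]]
2. C_y = 8  [[A, B, C are collinear ⇒ 5y-40=0] ∩ [|C−(14, 8)|²=625/4]]
   so C = (53/2, 8)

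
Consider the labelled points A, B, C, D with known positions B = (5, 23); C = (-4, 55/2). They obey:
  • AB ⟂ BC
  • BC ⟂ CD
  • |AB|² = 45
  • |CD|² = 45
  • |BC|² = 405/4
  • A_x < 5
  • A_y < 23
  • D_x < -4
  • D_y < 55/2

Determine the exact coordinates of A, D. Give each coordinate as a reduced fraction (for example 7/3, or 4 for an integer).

1. A_x = 2  [[AB ⟂ BC ⇒ 9x-9/2y+117/2=0] ∩ [|A−(5, 23)|²=45]]
2. A_y = 17  [[AB ⟂ BC ⇒ 9x-9/2y+117/2=0] ∩ [|A−(5, 23)|²=45]]
   so A = (2, 17)
3. D_x = -7  [[BC ⟂ CD ⇒ -9x+9/2y-639/4=0] ∩ [|D−(-4, 55/2)|²=45]]
4. D_y = 43/2  [[BC ⟂ CD ⇒ -9x+9/2y-639/4=0] ∩ [|D−(-4, 55/2)|²=45]]
   so D = (-7, 43/2)

A = (2, 17)
D = (-7, 43/2)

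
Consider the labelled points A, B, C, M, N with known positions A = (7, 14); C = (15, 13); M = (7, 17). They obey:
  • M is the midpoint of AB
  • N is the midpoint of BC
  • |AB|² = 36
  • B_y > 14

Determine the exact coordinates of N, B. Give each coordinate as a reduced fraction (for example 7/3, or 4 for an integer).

N = (11, 33/2)
B = (7, 20)

1. B_x = 7  [B = 2·M−A = 2·(7, 17)−(7, 14)]
2. B_y = 20  [B = 2·M−A = 2·(7, 17)−(7, 14)]
   so B = (7, 20)
3. N_x = 11  [2·N = B+C = (7, 20)+(15, 13)]
4. N_y = 33/2  [2·N = B+C = (7, 20)+(15, 13)]
   so N = (11, 33/2)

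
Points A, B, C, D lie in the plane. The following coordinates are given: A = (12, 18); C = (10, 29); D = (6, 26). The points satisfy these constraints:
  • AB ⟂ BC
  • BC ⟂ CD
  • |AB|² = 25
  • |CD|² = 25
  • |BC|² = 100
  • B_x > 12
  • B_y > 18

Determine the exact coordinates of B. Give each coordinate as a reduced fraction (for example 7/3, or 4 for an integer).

1. B_x = 16  [[BC ⟂ CD ⇒ 4x+3y-127=0] ∩ [|B−(12, 18)|²=25]]
2. B_y = 21  [[BC ⟂ CD ⇒ 4x+3y-127=0] ∩ [|B−(12, 18)|²=25]]
   so B = (16, 21)

B = (16, 21)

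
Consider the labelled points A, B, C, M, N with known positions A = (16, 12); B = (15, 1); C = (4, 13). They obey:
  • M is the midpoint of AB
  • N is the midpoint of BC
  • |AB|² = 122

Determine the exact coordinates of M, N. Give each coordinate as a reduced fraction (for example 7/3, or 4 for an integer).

M = (31/2, 13/2)
N = (19/2, 7)

1. M_x = 31/2  [2·M = A+B = (16, 12)+(15, 1)]
2. M_y = 13/2  [2·M = A+B = (16, 12)+(15, 1)]
   so M = (31/2, 13/2)
3. N_x = 19/2  [2·N = B+C = (15, 1)+(4, 13)]
4. N_y = 7  [2·N = B+C = (15, 1)+(4, 13)]
   so N = (19/2, 7)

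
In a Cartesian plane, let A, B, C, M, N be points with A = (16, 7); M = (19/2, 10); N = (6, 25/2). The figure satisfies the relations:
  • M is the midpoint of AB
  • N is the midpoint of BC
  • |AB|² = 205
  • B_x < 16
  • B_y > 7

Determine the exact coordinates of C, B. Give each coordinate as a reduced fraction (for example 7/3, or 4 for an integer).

C = (9, 12)
B = (3, 13)

1. B_x = 3  [B = 2·M−A = 2·(19/2, 10)−(16, 7)]
2. B_y = 13  [B = 2·M−A = 2·(19/2, 10)−(16, 7)]
   so B = (3, 13)
3. C_x = 9  [C = 2·N−B = 2·(6, 25/2)−(3, 13)]
4. C_y = 12  [C = 2·N−B = 2·(6, 25/2)−(3, 13)]
   so C = (9, 12)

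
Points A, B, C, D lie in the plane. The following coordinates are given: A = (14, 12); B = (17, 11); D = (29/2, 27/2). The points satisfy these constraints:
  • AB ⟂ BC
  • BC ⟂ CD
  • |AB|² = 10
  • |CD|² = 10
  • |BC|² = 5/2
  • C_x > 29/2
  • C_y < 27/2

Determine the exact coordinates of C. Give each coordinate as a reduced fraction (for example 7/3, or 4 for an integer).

1. C_x = 35/2  [[AB ⟂ BC ⇒ 3x-1y-40=0] ∩ [|C−(29/2, 27/2)|²=10]]
2. C_y = 25/2  [[AB ⟂ BC ⇒ 3x-1y-40=0] ∩ [|C−(29/2, 27/2)|²=10]]
   so C = (35/2, 25/2)

C = (35/2, 25/2)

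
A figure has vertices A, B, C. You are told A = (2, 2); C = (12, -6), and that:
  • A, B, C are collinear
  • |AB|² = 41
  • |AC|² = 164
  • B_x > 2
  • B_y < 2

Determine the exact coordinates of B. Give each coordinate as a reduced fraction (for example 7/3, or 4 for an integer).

B = (7, -2)

1. B_x = 7  [[A, B, C are collinear ⇒ -8x-10y+36=0] ∩ [|B−(2, 2)|²=41]]
2. B_y = -2  [[A, B, C are collinear ⇒ -8x-10y+36=0] ∩ [|B−(2, 2)|²=41]]
   so B = (7, -2)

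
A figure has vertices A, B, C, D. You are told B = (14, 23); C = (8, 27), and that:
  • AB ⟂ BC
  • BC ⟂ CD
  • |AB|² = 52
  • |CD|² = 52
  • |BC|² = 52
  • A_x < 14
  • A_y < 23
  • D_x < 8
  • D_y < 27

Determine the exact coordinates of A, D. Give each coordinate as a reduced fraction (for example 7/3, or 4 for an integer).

A = (10, 17)
D = (4, 21)

1. A_x = 10  [[AB ⟂ BC ⇒ 6x-4y+8=0] ∩ [|A−(14, 23)|²=52]]
2. A_y = 17  [[AB ⟂ BC ⇒ 6x-4y+8=0] ∩ [|A−(14, 23)|²=52]]
   so A = (10, 17)
3. D_x = 4  [[BC ⟂ CD ⇒ -6x+4y-60=0] ∩ [|D−(8, 27)|²=52]]
4. D_y = 21  [[BC ⟂ CD ⇒ -6x+4y-60=0] ∩ [|D−(8, 27)|²=52]]
   so D = (4, 21)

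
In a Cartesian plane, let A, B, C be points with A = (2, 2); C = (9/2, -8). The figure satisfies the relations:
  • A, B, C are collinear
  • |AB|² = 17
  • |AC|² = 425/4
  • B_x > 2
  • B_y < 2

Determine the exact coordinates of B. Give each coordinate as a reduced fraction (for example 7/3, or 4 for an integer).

B = (3, -2)

1. B_x = 3  [[A, B, C are collinear ⇒ -10x-5/2y+25=0] ∩ [|B−(2, 2)|²=17]]
2. B_y = -2  [[A, B, C are collinear ⇒ -10x-5/2y+25=0] ∩ [|B−(2, 2)|²=17]]
   so B = (3, -2)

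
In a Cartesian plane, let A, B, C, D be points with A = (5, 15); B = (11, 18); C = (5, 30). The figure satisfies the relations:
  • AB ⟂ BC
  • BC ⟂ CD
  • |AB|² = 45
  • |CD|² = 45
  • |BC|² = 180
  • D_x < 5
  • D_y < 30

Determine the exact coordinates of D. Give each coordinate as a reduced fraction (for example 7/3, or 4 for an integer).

D = (-1, 27)

1. D_x = -1  [[BC ⟂ CD ⇒ -6x+12y-330=0] ∩ [|D−(5, 30)|²=45]]
2. D_y = 27  [[BC ⟂ CD ⇒ -6x+12y-330=0] ∩ [|D−(5, 30)|²=45]]
   so D = (-1, 27)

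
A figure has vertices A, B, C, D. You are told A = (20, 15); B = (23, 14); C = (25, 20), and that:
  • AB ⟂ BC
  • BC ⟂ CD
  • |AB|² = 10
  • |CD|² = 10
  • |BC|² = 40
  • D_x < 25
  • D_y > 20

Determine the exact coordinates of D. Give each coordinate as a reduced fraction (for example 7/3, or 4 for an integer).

D = (22, 21)

1. D_x = 22  [[BC ⟂ CD ⇒ 2x+6y-170=0] ∩ [|D−(25, 20)|²=10]]
2. D_y = 21  [[BC ⟂ CD ⇒ 2x+6y-170=0] ∩ [|D−(25, 20)|²=10]]
   so D = (22, 21)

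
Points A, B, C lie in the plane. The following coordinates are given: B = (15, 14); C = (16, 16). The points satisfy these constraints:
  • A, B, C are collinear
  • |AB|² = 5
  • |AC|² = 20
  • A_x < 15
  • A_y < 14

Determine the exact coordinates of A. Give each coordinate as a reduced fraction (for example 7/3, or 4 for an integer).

1. A_x = 14  [[A, B, C are collinear ⇒ -2x+1y+16=0] ∩ [|A−(15, 14)|²=5]]
2. A_y = 12  [[A, B, C are collinear ⇒ -2x+1y+16=0] ∩ [|A−(15, 14)|²=5]]
   so A = (14, 12)

A = (14, 12)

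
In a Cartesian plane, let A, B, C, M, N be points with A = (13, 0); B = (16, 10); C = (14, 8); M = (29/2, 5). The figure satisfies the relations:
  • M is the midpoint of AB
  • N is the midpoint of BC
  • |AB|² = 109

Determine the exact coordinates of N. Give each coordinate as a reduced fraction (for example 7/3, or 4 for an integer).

N = (15, 9)

1. N_x = 15  [2·N = B+C = (16, 10)+(14, 8)]
2. N_y = 9  [2·N = B+C = (16, 10)+(14, 8)]
   so N = (15, 9)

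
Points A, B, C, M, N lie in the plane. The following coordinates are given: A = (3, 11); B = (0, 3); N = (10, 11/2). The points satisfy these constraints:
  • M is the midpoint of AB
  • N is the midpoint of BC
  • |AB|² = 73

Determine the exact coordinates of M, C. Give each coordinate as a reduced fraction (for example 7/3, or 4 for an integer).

M = (3/2, 7)
C = (20, 8)

1. M_x = 3/2  [2·M = A+B = (3, 11)+(0, 3)]
2. M_y = 7  [2·M = A+B = (3, 11)+(0, 3)]
   so M = (3/2, 7)
3. C_x = 20  [C = 2·N−B = 2·(10, 11/2)−(0, 3)]
4. C_y = 8  [C = 2·N−B = 2·(10, 11/2)−(0, 3)]
   so C = (20, 8)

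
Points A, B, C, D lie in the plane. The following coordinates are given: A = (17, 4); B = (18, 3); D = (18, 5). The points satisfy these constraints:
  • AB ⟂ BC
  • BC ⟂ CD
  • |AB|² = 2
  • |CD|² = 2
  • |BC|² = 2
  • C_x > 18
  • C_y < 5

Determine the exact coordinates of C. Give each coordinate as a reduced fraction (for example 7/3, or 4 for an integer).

C = (19, 4)

1. C_x = 19  [[AB ⟂ BC ⇒ 1x-1y-15=0] ∩ [|C−(18, 5)|²=2]]
2. C_y = 4  [[AB ⟂ BC ⇒ 1x-1y-15=0] ∩ [|C−(18, 5)|²=2]]
   so C = (19, 4)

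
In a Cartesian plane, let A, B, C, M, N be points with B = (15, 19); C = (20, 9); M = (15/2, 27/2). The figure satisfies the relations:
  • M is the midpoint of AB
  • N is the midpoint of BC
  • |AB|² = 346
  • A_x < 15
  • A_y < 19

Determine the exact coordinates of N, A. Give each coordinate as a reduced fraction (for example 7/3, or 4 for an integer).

1. A_x = 0  [A = 2·M−B = 2·(15/2, 27/2)−(15, 19)]
2. A_y = 8  [A = 2·M−B = 2·(15/2, 27/2)−(15, 19)]
   so A = (0, 8)
3. N_x = 35/2  [2·N = B+C = (15, 19)+(20, 9)]
4. N_y = 14  [2·N = B+C = (15, 19)+(20, 9)]
   so N = (35/2, 14)

N = (35/2, 14)
A = (0, 8)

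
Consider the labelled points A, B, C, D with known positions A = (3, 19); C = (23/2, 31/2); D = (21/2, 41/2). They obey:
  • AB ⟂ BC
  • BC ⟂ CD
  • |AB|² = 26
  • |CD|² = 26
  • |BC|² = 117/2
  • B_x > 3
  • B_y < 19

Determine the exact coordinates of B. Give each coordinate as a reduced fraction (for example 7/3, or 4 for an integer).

1. B_x = 4  [[BC ⟂ CD ⇒ 1x-5y+66=0] ∩ [|B−(3, 19)|²=26]]
2. B_y = 14  [[BC ⟂ CD ⇒ 1x-5y+66=0] ∩ [|B−(3, 19)|²=26]]
   so B = (4, 14)

B = (4, 14)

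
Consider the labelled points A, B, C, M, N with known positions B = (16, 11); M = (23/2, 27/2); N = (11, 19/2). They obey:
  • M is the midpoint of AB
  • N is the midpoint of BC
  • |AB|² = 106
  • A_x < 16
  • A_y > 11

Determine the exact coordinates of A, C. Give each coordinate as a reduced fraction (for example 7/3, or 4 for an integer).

1. A_x = 7  [A = 2·M−B = 2·(23/2, 27/2)−(16, 11)]
2. A_y = 16  [A = 2·M−B = 2·(23/2, 27/2)−(16, 11)]
   so A = (7, 16)
3. C_x = 6  [C = 2·N−B = 2·(11, 19/2)−(16, 11)]
4. C_y = 8  [C = 2·N−B = 2·(11, 19/2)−(16, 11)]
   so C = (6, 8)

A = (7, 16)
C = (6, 8)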